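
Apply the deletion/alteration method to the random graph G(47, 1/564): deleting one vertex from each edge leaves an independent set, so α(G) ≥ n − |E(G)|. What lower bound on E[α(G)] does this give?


E[|E(G)|] = C(47, 2)·p = 1081 · (1/564) = 23/12.
E[α(G)] ≥ n − E[|E(G)|] = 47 − 23/12 = 541/12.
Numerically: ≈ 45.083.
(This is only a lower bound; the true E[α(G)] may be larger.)

E[α(G)] ≥ 541/12 ≈ 45.083.


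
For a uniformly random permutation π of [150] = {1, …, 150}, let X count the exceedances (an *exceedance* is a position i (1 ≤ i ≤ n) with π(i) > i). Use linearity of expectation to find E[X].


Write X = Σ_{i=1}^{150} X_i, where X_i = 1_{π(i) > i}.
For each fixed i, π(i) is uniform over {1, …, 150} (marginal of a uniform permutation), so P[π(i) > i] = (n − i)/n. Summing: Σ_{i=1}^{150} (n − i)/n = (0 + 1 + … + 149)/150 = 150(150 − 1)/(2·150) = (150 − 1)/2.
Hence E[X] = Σ_{i=1}^{150} (150 − i)/150 = 149/2 ≈ 74.5000.

E[X] = 149/2 = 74.5000.


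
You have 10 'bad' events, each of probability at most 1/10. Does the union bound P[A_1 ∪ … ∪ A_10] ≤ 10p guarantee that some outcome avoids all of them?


Union bound: P[∪_{i=1}^{10} A_i] ≤ Σ_i P[A_i] ≤ 10·p = 10·(1/10) = 1.
Numerically: 1 ≈ 1.0000000.
Is 1 < 1? NO.
Since the bound 1 is ≥ 1, the union bound is uninformative here; it does NOT by itself certify existence.

10·p = 1 ≈ 1.0000000; existence NOT certified by the union bound.


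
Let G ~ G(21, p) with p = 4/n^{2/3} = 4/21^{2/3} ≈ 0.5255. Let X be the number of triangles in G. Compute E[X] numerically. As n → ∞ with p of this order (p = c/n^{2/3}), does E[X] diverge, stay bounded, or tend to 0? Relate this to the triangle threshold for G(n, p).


Number of potential triangles: C(21, 3) = 1330.
Each occurs with probability p³ ≈ (0.5255)³ ≈ 1.451247e-01.
By linearity: E[X] = C(21, 3)·p³ ≈ 1330 · 1.451247e-01 ≈ 193.0159.
Since α = 2/3 < 1, p = c/n^{2/3} ≫ 1/n is above the triangle threshold p ~ 1/n. Asymptotically E[X] ~ (c³/6)·n^{3(1−α)} = (4³/6)·n^{1} → ∞; triangles are abundant w.h.p.

E[X] ≈ 193.0159; in regime p = Θ(1/n^{2/3}) E[X] diverges (above the triangle threshold p ~ 1/n).


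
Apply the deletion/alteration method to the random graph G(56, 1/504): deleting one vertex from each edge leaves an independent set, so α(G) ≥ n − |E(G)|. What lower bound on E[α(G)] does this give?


E[|E(G)|] = C(56, 2)·p = 1540 · (1/504) = 55/18.
E[α(G)] ≥ n − E[|E(G)|] = 56 − 55/18 = 953/18.
Numerically: ≈ 52.9444.
(This is only a lower bound; the true E[α(G)] may be larger.)

E[α(G)] ≥ 953/18 ≈ 52.9444.


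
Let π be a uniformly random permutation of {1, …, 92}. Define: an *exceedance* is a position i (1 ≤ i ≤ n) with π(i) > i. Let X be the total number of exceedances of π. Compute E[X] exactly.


Write X = Σ_{i=1}^{92} X_i, where X_i = 1_{π(i) > i}.
For each fixed i, π(i) is uniform over {1, …, 92} (marginal of a uniform permutation), so P[π(i) > i] = (n − i)/n. Summing: Σ_{i=1}^{92} (n − i)/n = (0 + 1 + … + 91)/92 = 92(92 − 1)/(2·92) = (92 − 1)/2.
Hence E[X] = Σ_{i=1}^{92} (92 − i)/92 = 91/2 ≈ 45.5000.

E[X] = 91/2 = 45.5000.


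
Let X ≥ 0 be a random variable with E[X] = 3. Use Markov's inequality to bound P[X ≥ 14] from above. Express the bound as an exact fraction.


μ = E[X] = 3, a = 14.
Markov: P[X ≥ 14] ≤ μ/a = (3)/14 = 3/14.
Numerically: ≈ 0.21429.
(Since a = 14 > μ = 3.00000, the bound 3/14 is < 1 and informative.)

P[X ≥ 14] ≤ 3/14 ≈ 0.21429.


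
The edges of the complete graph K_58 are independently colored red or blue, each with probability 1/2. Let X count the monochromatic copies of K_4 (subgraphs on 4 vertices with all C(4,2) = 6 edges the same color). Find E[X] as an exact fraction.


Let X = Σ_S X_S over the C(58, 4) = 424270 subsets S of size 4, where X_S = 1 if the K_4 on S is monochromatic.
For a fixed S, the K_4 on S has C(4, 2) = 6 edges. P[all 6 edges red] = (1/2)^6, and likewise for blue, so P[monochromatic] = 2·(1/2)^6 = 2^{1 − 6} = 1/32.
Summing: E[X] = C(58, 4) · 2^{1 − 6} = 424270 · 1/32 = 212135/16.
Numerically: E[X] ≈ 13258.438.

E[X] = C(58,4)·2^(1−C(4,2)) = 212135/16 ≈ 13258.438.


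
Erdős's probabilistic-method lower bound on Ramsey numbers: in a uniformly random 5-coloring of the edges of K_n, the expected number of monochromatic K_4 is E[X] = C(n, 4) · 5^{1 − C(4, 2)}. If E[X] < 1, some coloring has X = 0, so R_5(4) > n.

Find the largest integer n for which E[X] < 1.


We need C(n, 4) · 5^{1 − 6} < 1, i.e. C(n, 4) < 5^{6 − 1} = 3125.
Check values of n near the boundary:
  n = 17: C(17, 4) = 2380; 2380 < 3125? YES
  n = 18: C(18, 4) = 3060; 3060 < 3125? YES
  n = 19: C(19, 4) = 3876; 3876 < 3125? NO
  n = 20: C(20, 4) = 4845; 4845 < 3125? NO
  n = 21: C(21, 4) = 5985; 5985 < 3125? NO
The largest n with C(n, 4) < 3125 is n = 18 (where E[X] = 612/625 ≈ 0.979). Hence R_5(4) > 18, i.e. R_5(4) ≥ 19.

Largest n = 18; hence R_5(4) > 18.


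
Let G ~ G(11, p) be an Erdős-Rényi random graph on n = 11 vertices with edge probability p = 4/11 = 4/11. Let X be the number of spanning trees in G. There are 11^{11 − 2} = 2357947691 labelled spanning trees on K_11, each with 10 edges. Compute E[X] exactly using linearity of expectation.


K_11 has 11^{11 − 2} = 2357947691 labelled spanning trees.
For each such spanning tree H, let X_H = 1 if all 10 edges of H are present in G. Then P[X_H = 1] = p^{10} = (4/11)^{10} = 1048576/25937424601.
By linearity of expectation: E[X] = Σ_H E[X_H] = 2357947691 · p^{10} = 2357947691 · 1048576/25937424601 = 1048576/11.
Numerically: E[X] ≈ 95325.1.

E[X] = 2357947691 · (4/11)^{10} = 1048576/11 ≈ 95325.1.


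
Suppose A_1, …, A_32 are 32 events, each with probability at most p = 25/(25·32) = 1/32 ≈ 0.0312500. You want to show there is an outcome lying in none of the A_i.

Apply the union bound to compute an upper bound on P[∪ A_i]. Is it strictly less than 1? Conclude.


Union bound: P[∪_{i=1}^{32} A_i] ≤ Σ_i P[A_i] ≤ 32·p = 32·(1/32) = 1.
Numerically: 1 ≈ 1.0000000.
Is 1 < 1? NO.
Since the bound 1 is ≥ 1, the union bound is uninformative here; it does NOT by itself certify existence.

32·p = 1 ≈ 1.0000000; existence NOT certified by the union bound.


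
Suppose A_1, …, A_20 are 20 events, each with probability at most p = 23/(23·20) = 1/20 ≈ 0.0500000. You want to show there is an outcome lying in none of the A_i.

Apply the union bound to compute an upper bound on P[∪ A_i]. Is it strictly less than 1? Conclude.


Union bound: P[∪_{i=1}^{20} A_i] ≤ Σ_i P[A_i] ≤ 20·p = 20·(1/20) = 1.
Numerically: 1 ≈ 1.0000000.
Is 1 < 1? NO.
Since the bound 1 is ≥ 1, the union bound is uninformative here; it does NOT by itself certify existence.

20·p = 1 ≈ 1.0000000; existence NOT certified by the union bound.


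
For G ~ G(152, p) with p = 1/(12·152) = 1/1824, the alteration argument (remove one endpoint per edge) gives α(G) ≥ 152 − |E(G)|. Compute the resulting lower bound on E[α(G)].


E[|E(G)|] = C(152, 2)·p = 11476 · (1/1824) = 151/24.
E[α(G)] ≥ n − E[|E(G)|] = 152 − 151/24 = 3497/24.
Numerically: ≈ 145.708333.
(This is only a lower bound; the true E[α(G)] may be larger.)

E[α(G)] ≥ 3497/24 ≈ 145.708333.


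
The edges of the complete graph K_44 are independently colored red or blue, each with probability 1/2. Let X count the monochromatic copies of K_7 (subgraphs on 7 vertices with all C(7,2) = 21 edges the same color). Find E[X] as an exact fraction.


Let X = Σ_S X_S over the C(44, 7) = 38320568 subsets S of size 7, where X_S = 1 if the K_7 on S is monochromatic.
For a fixed S, the K_7 on S has C(7, 2) = 21 edges. P[all 21 edges red] = (1/2)^21, and likewise for blue, so P[monochromatic] = 2·(1/2)^21 = 2^{1 − 21} = 1/1048576.
By linearity of expectation: E[X] = C(44, 7) · 2^{1 − 21} = 38320568 · 1/1048576 = 4790071/131072.
Numerically: E[X] ≈ 36.545.

E[X] = C(44,7)·2^(1−C(7,2)) = 4790071/131072 ≈ 36.545.


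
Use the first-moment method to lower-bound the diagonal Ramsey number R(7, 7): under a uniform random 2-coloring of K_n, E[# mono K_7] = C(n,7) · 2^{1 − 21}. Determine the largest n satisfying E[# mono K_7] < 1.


We need C(n, 7) · 2^{1 − 21} < 1, i.e. C(n, 7) < 2^{21 − 1} = 1048576.
Check values of n near the boundary:
  n = 22: C(22, 7) = 170544; 170544 < 1048576? YES
  n = 23: C(23, 7) = 245157; 245157 < 1048576? YES
  n = 24: C(24, 7) = 346104; 346104 < 1048576? YES
  n = 25: C(25, 7) = 480700; 480700 < 1048576? YES
  n = 26: C(26, 7) = 657800; 657800 < 1048576? YES
  n = 27: C(27, 7) = 888030; 888030 < 1048576? YES
  n = 28: C(28, 7) = 1184040; 1184040 < 1048576? NO
  n = 29: C(29, 7) = 1560780; 1560780 < 1048576? NO
The largest n with C(n, 7) < 1048576 is n = 27 (where E[X] = 444015/524288 ≈ 0.8468914). Hence R(7, 7) > 27, i.e. R(7, 7) ≥ 28.

Largest n = 27; hence R(7, 7) > 27.


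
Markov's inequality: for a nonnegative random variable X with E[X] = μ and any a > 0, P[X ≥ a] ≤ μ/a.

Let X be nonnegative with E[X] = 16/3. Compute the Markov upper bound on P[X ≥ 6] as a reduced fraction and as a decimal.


μ = E[X] = 16/3, a = 6.
Markov: P[X ≥ 6] ≤ μ/a = (16/3)/6 = 8/9.
Numerically: ≈ 0.88889.
(Since a = 6 > μ = 5.33333, the bound 8/9 is < 1 and informative.)

P[X ≥ 6] ≤ 8/9 ≈ 0.88889.


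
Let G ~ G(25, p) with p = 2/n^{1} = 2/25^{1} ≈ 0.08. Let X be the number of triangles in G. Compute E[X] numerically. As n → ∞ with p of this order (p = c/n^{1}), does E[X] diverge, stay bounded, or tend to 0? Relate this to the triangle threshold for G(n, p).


Number of potential triangles: C(25, 3) = 2300.
Each occurs with probability p³ ≈ (0.08)³ ≈ 5.1200000e-04.
By linearity: E[X] = C(25, 3)·p³ ≈ 2300 · 5.1200000e-04 ≈ 1.17760.
Here α = 1, so p = 2/n is exactly at the triangle threshold p ~ 1/n. Asymptotically E[X] → c³/6 = 2³/6 = 4/3 ≈ 1.33333, a bounded constant. In this regime the triangle count is asymptotically Poisson(c³/6).

E[X] ≈ 1.17760; in regime p = Θ(1/n^{1}) E[X] stays bounded (at the triangle threshold p ~ 1/n).


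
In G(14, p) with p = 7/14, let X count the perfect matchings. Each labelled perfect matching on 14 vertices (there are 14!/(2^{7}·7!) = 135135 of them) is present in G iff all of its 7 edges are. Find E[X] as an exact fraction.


K_14 has 14!/(2^{7}·7!) = 135135 labelled perfect matchings.
For each such perfect matching H, let X_H = 1 if all 7 edges of H are present in G. Then P[X_H = 1] = p^{7} = (1/2)^{7} = 1/128.
Summing the indicators: E[X] = Σ_H E[X_H] = 135135 · p^{7} = 135135 · 1/128 = 135135/128.
Numerically: E[X] ≈ 1055.7.

E[X] = 135135 · (1/2)^{7} = 135135/128 ≈ 1055.7.


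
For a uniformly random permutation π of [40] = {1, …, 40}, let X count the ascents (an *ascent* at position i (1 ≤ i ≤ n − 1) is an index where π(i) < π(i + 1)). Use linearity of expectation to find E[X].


Write X = Σ X_I over i = 1, …, 39, with X_I the indicator of one ascent.
There are 39 indicators.
For each fixed i, the pair (π(i), π(i+1)) is a uniformly random ordered pair of distinct values from {1, …, 40}; by symmetry P[π(i) < π(i+1)] = 1/2.
By linearity: E[X] = 39 · (1/2) = (40 − 1) · (1/2) = 39/2 ≈ 19.5000.

E[X] = 39/2 = 19.5000.


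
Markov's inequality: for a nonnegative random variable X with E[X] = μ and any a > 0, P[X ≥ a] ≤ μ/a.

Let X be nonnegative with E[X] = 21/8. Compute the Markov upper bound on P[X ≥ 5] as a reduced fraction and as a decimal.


μ = E[X] = 21/8, a = 5.
Markov: P[X ≥ 5] ≤ μ/a = (21/8)/5 = 21/40.
Numerically: ≈ 0.5250.
(Since a = 5 > μ = 2.6250, the bound 21/40 is < 1 and informative.)

P[X ≥ 5] ≤ 21/40 ≈ 0.5250.


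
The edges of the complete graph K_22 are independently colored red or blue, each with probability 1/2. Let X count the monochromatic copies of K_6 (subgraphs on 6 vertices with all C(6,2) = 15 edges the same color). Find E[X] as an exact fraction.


Let X = Σ_S X_S over the C(22, 6) = 74613 subsets S of size 6, where X_S = 1 if the K_6 on S is monochromatic.
For a fixed S, the K_6 on S has C(6, 2) = 15 edges. P[all 15 edges red] = (1/2)^15, and likewise for blue, so P[monochromatic] = 2·(1/2)^15 = 2^{1 − 15} = 1/16384.
By linearity: E[X] = C(22, 6) · 2^{1 − 15} = 74613 · 1/16384 = 74613/16384.
Numerically: E[X] ≈ 4.554.

E[X] = C(22,6)·2^(1−C(6,2)) = 74613/16384 ≈ 4.554.


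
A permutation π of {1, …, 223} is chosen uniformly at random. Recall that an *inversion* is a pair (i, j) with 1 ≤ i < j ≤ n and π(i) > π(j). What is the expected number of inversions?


Write X = Σ X_I over the C(223, 2) = 24753 pairs i < j, with X_I the indicator of one inversion.
There are 24753 indicators.
For each fixed pair i < j, the values π(i) and π(j) are two distinct elements of {1, …, 223} in uniformly random order; by symmetry P[π(i) > π(j)] = 1/2.
By linearity: E[X] = 24753 · (1/2) = C(223, 2) · (1/2) = 24753/2 = 24753/2 ≈ 12376.500000.

E[X] = 24753/2 = 12376.500000.


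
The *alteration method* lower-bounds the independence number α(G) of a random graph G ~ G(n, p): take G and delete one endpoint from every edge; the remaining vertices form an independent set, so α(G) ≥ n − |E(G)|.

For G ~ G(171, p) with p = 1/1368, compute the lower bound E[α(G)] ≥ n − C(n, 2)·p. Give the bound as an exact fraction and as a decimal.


E[|E(G)|] = C(171, 2)·p = 14535 · (1/1368) = 85/8.
E[α(G)] ≥ n − E[|E(G)|] = 171 − 85/8 = 1283/8.
Numerically: ≈ 160.37500.
(This is only a lower bound; the true E[α(G)] may be larger.)

E[α(G)] ≥ 1283/8 ≈ 160.37500.


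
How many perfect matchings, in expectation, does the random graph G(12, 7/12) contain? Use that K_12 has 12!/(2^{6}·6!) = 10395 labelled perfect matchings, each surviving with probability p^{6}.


K_12 has 12!/(2^{6}·6!) = 10395 labelled perfect matchings.
For each such perfect matching H, let X_H = 1 if all 6 edges of H are present in G. Then P[X_H = 1] = p^{6} = (7/12)^{6} = 117649/2985984.
By linearity of expectation: E[X] = Σ_H E[X_H] = 10395 · p^{6} = 10395 · 117649/2985984 = 45294865/110592.
Numerically: E[X] ≈ 410.

E[X] = 10395 · (7/12)^{6} = 45294865/110592 ≈ 410.


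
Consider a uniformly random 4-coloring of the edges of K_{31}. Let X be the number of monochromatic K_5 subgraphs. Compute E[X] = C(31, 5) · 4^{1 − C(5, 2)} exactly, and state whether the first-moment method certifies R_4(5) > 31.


E[X] = C(31, 5) · 4^{1 − 10} = 169911 · 4^{−9} = 169911/262144.
As a reduced fraction: E[X] = 169911/262144 ≈ 0.648.
Is E[X] < 1? YES.
Since E[X] < 1, there exists a 4-coloring of K_{31} with no monochromatic K_5; hence R_4(5) > 31.

E[X] = 169911/262144 ≈ 0.648; E[X] < 1, so R_4(5) > 31.


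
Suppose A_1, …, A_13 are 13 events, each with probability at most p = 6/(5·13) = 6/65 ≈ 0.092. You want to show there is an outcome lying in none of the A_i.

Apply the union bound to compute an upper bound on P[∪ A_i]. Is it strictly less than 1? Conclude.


Union bound: P[∪_{i=1}^{13} A_i] ≤ Σ_i P[A_i] ≤ 13·p = 13·(6/65) = 6/5.
Numerically: 6/5 ≈ 1.200.
Is 6/5 < 1? NO.
Since the bound 6/5 is ≥ 1, the union bound is uninformative here; it does NOT by itself certify existence.

13·p = 6/5 ≈ 1.200; existence NOT certified by the union bound.


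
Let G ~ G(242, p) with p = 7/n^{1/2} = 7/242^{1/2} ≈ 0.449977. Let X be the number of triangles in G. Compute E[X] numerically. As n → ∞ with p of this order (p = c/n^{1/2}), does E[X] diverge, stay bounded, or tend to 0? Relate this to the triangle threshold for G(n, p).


Number of potential triangles: C(242, 3) = 2332880.
Each occurs with probability p³ ≈ (0.449977)³ ≈ 9.11110541e-02.
By linearity: E[X] = C(242, 3)·p³ ≈ 2332880 · 9.11110541e-02 ≈ 212551.155830.
Since α = 1/2 < 1, p = c/n^{1/2} ≫ 1/n is above the triangle threshold p ~ 1/n. Asymptotically E[X] ~ (c³/6)·n^{3(1−α)} = (7³/6)·n^{1.5} → ∞; triangles are abundant w.h.p.

E[X] ≈ 212551.155830; in regime p = Θ(1/n^{1/2}) E[X] diverges (above the triangle threshold p ~ 1/n).


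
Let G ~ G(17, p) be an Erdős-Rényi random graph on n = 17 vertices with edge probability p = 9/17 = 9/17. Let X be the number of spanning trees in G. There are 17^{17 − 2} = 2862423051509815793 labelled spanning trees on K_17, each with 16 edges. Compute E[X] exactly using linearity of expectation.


K_17 has 17^{17 − 2} = 2862423051509815793 labelled spanning trees.
For each such spanning tree H, let X_H = 1 if all 16 edges of H are present in G. Then P[X_H = 1] = p^{16} = (9/17)^{16} = 1853020188851841/48661191875666868481.
By linearity: E[X] = Σ_H E[X_H] = 2862423051509815793 · p^{16} = 2862423051509815793 · 1853020188851841/48661191875666868481 = 1853020188851841/17.
Numerically: E[X] ≈ 1.09e+14.

E[X] = 2862423051509815793 · (9/17)^{16} = 1853020188851841/17 ≈ 1.09e+14.


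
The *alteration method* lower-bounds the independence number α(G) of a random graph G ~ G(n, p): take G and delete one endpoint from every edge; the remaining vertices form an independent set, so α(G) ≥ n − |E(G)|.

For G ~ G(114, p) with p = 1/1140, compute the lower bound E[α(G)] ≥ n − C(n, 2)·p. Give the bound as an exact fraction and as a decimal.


E[|E(G)|] = C(114, 2)·p = 6441 · (1/1140) = 113/20.
E[α(G)] ≥ n − E[|E(G)|] = 114 − 113/20 = 2167/20.
Numerically: ≈ 108.350.
(This is only a lower bound; the true E[α(G)] may be larger.)

E[α(G)] ≥ 2167/20 ≈ 108.350.


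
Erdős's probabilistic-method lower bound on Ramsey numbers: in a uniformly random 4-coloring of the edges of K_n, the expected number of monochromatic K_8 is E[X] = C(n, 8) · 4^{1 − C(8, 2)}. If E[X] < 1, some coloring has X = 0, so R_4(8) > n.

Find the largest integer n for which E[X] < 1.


We need C(n, 8) · 4^{1 − 28} < 1, i.e. C(n, 8) < 4^{28 − 1} = 18014398509481984.
Check values of n near the boundary:
  n = 403: C(403, 8) = 16090020602228430; 16090020602228430 < 18014398509481984? YES
  n = 404: C(404, 8) = 16415071523485570; 16415071523485570 < 18014398509481984? YES
  n = 405: C(405, 8) = 16745853821188050; 16745853821188050 < 18014398509481984? YES
  n = 406: C(406, 8) = 17082453897995850; 17082453897995850 < 18014398509481984? YES
  n = 407: C(407, 8) = 17424959239309050; 17424959239309050 < 18014398509481984? YES
  n = 408: C(408, 8) = 17773458424095231; 17773458424095231 < 18014398509481984? YES
  n = 409: C(409, 8) = 18128041135797879; 18128041135797879 < 18014398509481984? NO
  n = 410: C(410, 8) = 18488798173326195; 18488798173326195 < 18014398509481984? NO
The largest n with C(n, 8) < 18014398509481984 is n = 408 (where E[X] = 17773458424095231/18014398509481984 ≈ 0.987). Hence R_4(8) > 408, i.e. R_4(8) ≥ 409.

Largest n = 408; hence R_4(8) > 408.


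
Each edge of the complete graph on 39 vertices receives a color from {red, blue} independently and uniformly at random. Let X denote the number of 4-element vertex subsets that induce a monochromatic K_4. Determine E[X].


Let X = Σ_S X_S over the C(39, 4) = 82251 subsets S of size 4, where X_S = 1 if the K_4 on S is monochromatic.
For a fixed S, the K_4 on S has C(4, 2) = 6 edges. P[all 6 edges red] = (1/2)^6, and likewise for blue, so P[monochromatic] = 2·(1/2)^6 = 2^{1 − 6} = 1/32.
By linearity of expectation: E[X] = C(39, 4) · 2^{1 − 6} = 82251 · 1/32 = 82251/32.
Numerically: E[X] ≈ 2570.3438.

E[X] = C(39,4)·2^(1−C(4,2)) = 82251/32 ≈ 2570.3438.


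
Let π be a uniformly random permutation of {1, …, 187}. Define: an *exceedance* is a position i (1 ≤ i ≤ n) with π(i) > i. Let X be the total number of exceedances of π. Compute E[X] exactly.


Write X = Σ_{i=1}^{187} X_i, where X_i = 1_{π(i) > i}.
For each fixed i, π(i) is uniform over {1, …, 187} (marginal of a uniform permutation), so P[π(i) > i] = (n − i)/n. Summing: Σ_{i=1}^{187} (n − i)/n = (0 + 1 + … + 186)/187 = 187(187 − 1)/(2·187) = (187 − 1)/2.
Hence E[X] = Σ_{i=1}^{187} (187 − i)/187 = 93 ≈ 93.0000.

E[X] = 93 = 93.0000.


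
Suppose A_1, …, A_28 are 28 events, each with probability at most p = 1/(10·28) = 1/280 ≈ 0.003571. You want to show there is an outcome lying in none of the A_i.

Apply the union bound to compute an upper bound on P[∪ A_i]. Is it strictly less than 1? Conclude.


Union bound: P[∪_{i=1}^{28} A_i] ≤ Σ_i P[A_i] ≤ 28·p = 28·(1/280) = 1/10.
Numerically: 1/10 ≈ 0.100000.
Is 1/10 < 1? YES.
Since P[∪ A_i] ≤ 1/10 < 1, the complement has P[∩ A_i^c] ≥ 1 − 1/10 = 9/10 > 0, so some outcome avoids every A_i.

28·p = 1/10 ≈ 0.100000; existence CERTIFIED by the union bound.


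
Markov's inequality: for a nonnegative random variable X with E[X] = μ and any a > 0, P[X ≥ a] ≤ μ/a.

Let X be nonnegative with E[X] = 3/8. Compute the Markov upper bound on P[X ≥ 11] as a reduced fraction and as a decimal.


μ = E[X] = 3/8, a = 11.
Markov: P[X ≥ 11] ≤ μ/a = (3/8)/11 = 3/88.
Numerically: ≈ 0.03409.
(Since a = 11 > μ = 0.37500, the bound 3/88 is < 1 and informative.)

P[X ≥ 11] ≤ 3/88 ≈ 0.03409.


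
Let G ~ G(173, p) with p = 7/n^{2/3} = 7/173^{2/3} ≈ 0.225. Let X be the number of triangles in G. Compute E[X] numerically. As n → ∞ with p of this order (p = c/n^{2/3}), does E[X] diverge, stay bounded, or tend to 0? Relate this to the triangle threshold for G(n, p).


Number of potential triangles: C(173, 3) = 848046.
Each occurs with probability p³ ≈ (0.225)³ ≈ 1.14605e-02.
By linearity: E[X] = C(173, 3)·p³ ≈ 848046 · 1.14605e-02 ≈ 9718.994.
Since α = 2/3 < 1, p = c/n^{2/3} ≫ 1/n is above the triangle threshold p ~ 1/n. Asymptotically E[X] ~ (c³/6)·n^{3(1−α)} = (7³/6)·n^{1} → ∞; triangles are abundant w.h.p.

E[X] ≈ 9718.994; in regime p = Θ(1/n^{2/3}) E[X] diverges (above the triangle threshold p ~ 1/n).


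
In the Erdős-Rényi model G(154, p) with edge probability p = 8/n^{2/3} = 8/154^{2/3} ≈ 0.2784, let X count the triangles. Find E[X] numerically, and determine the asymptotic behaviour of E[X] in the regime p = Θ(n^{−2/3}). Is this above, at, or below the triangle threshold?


Number of potential triangles: C(154, 3) = 596904.
Each occurs with probability p³ ≈ (0.2784)³ ≈ 2.158880e-02.
By linearity: E[X] = C(154, 3)·p³ ≈ 596904 · 2.158880e-02 ≈ 12886.4416.
Since α = 2/3 < 1, p = c/n^{2/3} ≫ 1/n is above the triangle threshold p ~ 1/n. Asymptotically E[X] ~ (c³/6)·n^{3(1−α)} = (8³/6)·n^{1} → ∞; triangles are abundant w.h.p.

E[X] ≈ 12886.4416; in regime p = Θ(1/n^{2/3}) E[X] diverges (above the triangle threshold p ~ 1/n).


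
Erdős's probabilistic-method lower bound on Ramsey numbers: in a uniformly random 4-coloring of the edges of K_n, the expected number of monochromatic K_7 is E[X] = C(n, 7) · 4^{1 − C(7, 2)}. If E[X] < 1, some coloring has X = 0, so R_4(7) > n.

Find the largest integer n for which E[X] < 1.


We need C(n, 7) · 4^{1 − 21} < 1, i.e. C(n, 7) < 4^{21 − 1} = 1099511627776.
Check values of n near the boundary:
  n = 176: C(176, 7) = 919790691600; 919790691600 < 1099511627776? YES
  n = 177: C(177, 7) = 957664425960; 957664425960 < 1099511627776? YES
  n = 178: C(178, 7) = 996867063280; 996867063280 < 1099511627776? YES
  n = 179: C(179, 7) = 1037437234460; 1037437234460 < 1099511627776? YES
  n = 180: C(180, 7) = 1079414463600; 1079414463600 < 1099511627776? YES
  n = 181: C(181, 7) = 1122839183400; 1122839183400 < 1099511627776? NO
  n = 182: C(182, 7) = 1167752750736; 1167752750736 < 1099511627776? NO
The largest n with C(n, 7) < 1099511627776 is n = 180 (where E[X] = 67463403975/68719476736 ≈ 0.9817217). Hence R_4(7) > 180, i.e. R_4(7) ≥ 181.

Largest n = 180; hence R_4(7) > 180.


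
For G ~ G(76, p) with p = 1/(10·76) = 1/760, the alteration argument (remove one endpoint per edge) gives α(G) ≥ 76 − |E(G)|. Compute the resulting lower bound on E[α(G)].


E[|E(G)|] = C(76, 2)·p = 2850 · (1/760) = 15/4.
E[α(G)] ≥ n − E[|E(G)|] = 76 − 15/4 = 289/4.
Numerically: ≈ 72.2500.
(This is only a lower bound; the true E[α(G)] may be larger.)

E[α(G)] ≥ 289/4 ≈ 72.2500.


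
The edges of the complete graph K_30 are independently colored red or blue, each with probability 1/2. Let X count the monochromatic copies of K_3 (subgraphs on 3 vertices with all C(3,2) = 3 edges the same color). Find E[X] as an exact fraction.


Let X = Σ_S X_S over the C(30, 3) = 4060 subsets S of size 3, where X_S = 1 if the K_3 on S is monochromatic.
For a fixed S, the K_3 on S has C(3, 2) = 3 edges. P[all 3 edges red] = (1/2)^3, and likewise for blue, so P[monochromatic] = 2·(1/2)^3 = 2^{1 − 3} = 1/4.
Summing: E[X] = C(30, 3) · 2^{1 − 3} = 4060 · 1/4 = 1015.
Numerically: E[X] ≈ 1015.000000.

E[X] = C(30,3)·2^(1−C(3,2)) = 1015 ≈ 1015.000000.


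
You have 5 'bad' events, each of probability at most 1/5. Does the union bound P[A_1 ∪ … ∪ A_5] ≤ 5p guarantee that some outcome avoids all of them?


Union bound: P[∪_{i=1}^{5} A_i] ≤ Σ_i P[A_i] ≤ 5·p = 5·(1/5) = 1.
Numerically: 1 ≈ 1.000.
Is 1 < 1? NO.
Since the bound 1 is ≥ 1, the union bound is uninformative here; it does NOT by itself certify existence.

5·p = 1 ≈ 1.000; existence NOT certified by the union bound.


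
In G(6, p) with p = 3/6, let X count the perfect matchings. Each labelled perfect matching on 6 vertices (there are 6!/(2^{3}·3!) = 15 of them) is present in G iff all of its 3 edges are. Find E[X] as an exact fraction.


K_6 has 6!/(2^{3}·3!) = 15 labelled perfect matchings.
For each such perfect matching H, let X_H = 1 if all 3 edges of H are present in G. Then P[X_H = 1] = p^{3} = (1/2)^{3} = 1/8.
By linearity of expectation: E[X] = Σ_H E[X_H] = 15 · p^{3} = 15 · 1/8 = 15/8.
Numerically: E[X] ≈ 1.875.

E[X] = 15 · (1/2)^{3} = 15/8 ≈ 1.875.


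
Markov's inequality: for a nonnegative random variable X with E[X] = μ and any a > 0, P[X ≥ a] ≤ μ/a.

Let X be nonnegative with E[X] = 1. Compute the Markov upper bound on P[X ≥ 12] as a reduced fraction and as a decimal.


μ = E[X] = 1, a = 12.
Markov: P[X ≥ 12] ≤ μ/a = (1)/12 = 1/12.
Numerically: ≈ 0.08333.
(Since a = 12 > μ = 1.00000, the bound 1/12 is < 1 and informative.)

P[X ≥ 12] ≤ 1/12 ≈ 0.08333.


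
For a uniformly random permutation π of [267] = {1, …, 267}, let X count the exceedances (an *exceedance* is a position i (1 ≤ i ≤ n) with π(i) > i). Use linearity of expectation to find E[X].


Write X = Σ_{i=1}^{267} X_i, where X_i = 1_{π(i) > i}.
For each fixed i, π(i) is uniform over {1, …, 267} (marginal of a uniform permutation), so P[π(i) > i] = (n − i)/n. Summing: Σ_{i=1}^{267} (n − i)/n = (0 + 1 + … + 266)/267 = 267(267 − 1)/(2·267) = (267 − 1)/2.
Hence E[X] = Σ_{i=1}^{267} (267 − i)/267 = 133 ≈ 133.000000.

E[X] = 133 = 133.000000.


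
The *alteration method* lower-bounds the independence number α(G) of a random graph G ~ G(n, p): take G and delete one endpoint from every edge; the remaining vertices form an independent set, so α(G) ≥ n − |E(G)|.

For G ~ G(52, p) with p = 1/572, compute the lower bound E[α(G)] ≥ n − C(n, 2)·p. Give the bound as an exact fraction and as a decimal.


E[|E(G)|] = C(52, 2)·p = 1326 · (1/572) = 51/22.
E[α(G)] ≥ n − E[|E(G)|] = 52 − 51/22 = 1093/22.
Numerically: ≈ 49.6818.
(This is only a lower bound; the true E[α(G)] may be larger.)

E[α(G)] ≥ 1093/22 ≈ 49.6818.


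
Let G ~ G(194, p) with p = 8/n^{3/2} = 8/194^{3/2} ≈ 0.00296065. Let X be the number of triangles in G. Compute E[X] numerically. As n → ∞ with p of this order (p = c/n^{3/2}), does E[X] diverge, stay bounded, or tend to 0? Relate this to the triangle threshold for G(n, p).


Number of potential triangles: C(194, 3) = 1198144.
Each occurs with probability p³ ≈ (0.00296065)³ ≈ 2.59514827e-08.
By linearity: E[X] = C(194, 3)·p³ ≈ 1198144 · 2.59514827e-08 ≈ 0.031094.
Since α = 3/2 > 1, p = c/n^{3/2} = o(1/n) is below the triangle threshold p ~ 1/n. Asymptotically E[X] ~ (c³/6)·n^{3(1−α)} = (8³/6)·n^{-1.5} → 0, so by Markov's inequality G has no triangles w.h.p.

E[X] ≈ 0.031094; in regime p = Θ(1/n^{3/2}) E[X] tends to 0 (below the triangle threshold p ~ 1/n).


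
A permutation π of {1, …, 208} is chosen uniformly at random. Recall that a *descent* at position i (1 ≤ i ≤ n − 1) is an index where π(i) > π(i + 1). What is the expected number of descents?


Write X = Σ X_I over i = 1, …, 207, with X_I the indicator of one descent.
There are 207 indicators.
For each fixed i, the pair (π(i), π(i+1)) is a uniformly random ordered pair of distinct values from {1, …, 208}; by symmetry P[π(i) > π(i+1)] = 1/2.
By linearity: E[X] = 207 · (1/2) = (208 − 1) · (1/2) = 207/2 ≈ 103.5000.

E[X] = 207/2 = 103.5000.


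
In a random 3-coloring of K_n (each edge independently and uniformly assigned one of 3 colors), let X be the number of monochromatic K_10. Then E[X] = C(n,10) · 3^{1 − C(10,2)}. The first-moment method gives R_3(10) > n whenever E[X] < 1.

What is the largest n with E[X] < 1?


We need C(n, 10) · 3^{1 − 45} < 1, i.e. C(n, 10) < 3^{45 − 1} = 984770902183611232881.
Check values of n near the boundary:
  n = 572: C(572, 10) = 954640815642161682606; 954640815642161682606 < 984770902183611232881? YES
  n = 573: C(573, 10) = 971597135635805762226; 971597135635805762226 < 984770902183611232881? YES
  n = 574: C(574, 10) = 988824035203816502691; 988824035203816502691 < 984770902183611232881? NO
The largest n with C(n, 10) < 984770902183611232881 is n = 573 (where E[X] = 35985079097622435638/36472996377170786403 ≈ 0.9866225). Hence R_3(10) > 573, i.e. R_3(10) ≥ 574.

Largest n = 573; hence R_3(10) > 573.


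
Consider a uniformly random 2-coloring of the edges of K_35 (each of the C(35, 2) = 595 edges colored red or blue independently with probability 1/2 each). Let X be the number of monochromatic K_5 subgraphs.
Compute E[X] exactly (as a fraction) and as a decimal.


Let X = Σ_S X_S over the C(35, 5) = 324632 subsets S of size 5, where X_S = 1 if the K_5 on S is monochromatic.
For a fixed S, the K_5 on S has C(5, 2) = 10 edges. P[all 10 edges red] = (1/2)^10, and likewise for blue, so P[monochromatic] = 2·(1/2)^10 = 2^{1 − 10} = 1/512.
By linearity: E[X] = C(35, 5) · 2^{1 − 10} = 324632 · 1/512 = 40579/64.
Numerically: E[X] ≈ 634.047.

E[X] = C(35,5)·2^(1−C(5,2)) = 40579/64 ≈ 634.047.


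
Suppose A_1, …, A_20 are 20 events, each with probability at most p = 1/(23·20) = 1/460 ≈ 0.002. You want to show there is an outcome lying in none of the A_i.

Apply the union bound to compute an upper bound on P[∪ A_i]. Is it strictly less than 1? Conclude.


Union bound: P[∪_{i=1}^{20} A_i] ≤ Σ_i P[A_i] ≤ 20·p = 20·(1/460) = 1/23.
Numerically: 1/23 ≈ 0.043.
Is 1/23 < 1? YES.
Since P[∪ A_i] ≤ 1/23 < 1, the complement has P[∩ A_i^c] ≥ 1 − 1/23 = 22/23 > 0, so some outcome avoids every A_i.

20·p = 1/23 ≈ 0.043; existence CERTIFIED by the union bound.


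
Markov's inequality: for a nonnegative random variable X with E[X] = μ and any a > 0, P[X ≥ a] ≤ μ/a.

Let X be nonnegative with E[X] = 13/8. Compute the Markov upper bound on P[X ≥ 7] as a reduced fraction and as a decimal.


μ = E[X] = 13/8, a = 7.
Markov: P[X ≥ 7] ≤ μ/a = (13/8)/7 = 13/56.
Numerically: ≈ 0.232143.
(Since a = 7 > μ = 1.625000, the bound 13/56 is < 1 and informative.)

P[X ≥ 7] ≤ 13/56 ≈ 0.232143.


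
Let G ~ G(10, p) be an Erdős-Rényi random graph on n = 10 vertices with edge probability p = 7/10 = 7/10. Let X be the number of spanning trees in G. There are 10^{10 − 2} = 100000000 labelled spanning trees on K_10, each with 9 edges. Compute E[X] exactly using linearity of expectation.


K_10 has 10^{10 − 2} = 100000000 labelled spanning trees.
For each such spanning tree H, let X_H = 1 if all 9 edges of H are present in G. Then P[X_H = 1] = p^{9} = (7/10)^{9} = 40353607/1000000000.
Summing the indicators: E[X] = Σ_H E[X_H] = 100000000 · p^{9} = 100000000 · 40353607/1000000000 = 40353607/10.
Numerically: E[X] ≈ 4.03536e+06.

E[X] = 100000000 · (7/10)^{9} = 40353607/10 ≈ 4.03536e+06.


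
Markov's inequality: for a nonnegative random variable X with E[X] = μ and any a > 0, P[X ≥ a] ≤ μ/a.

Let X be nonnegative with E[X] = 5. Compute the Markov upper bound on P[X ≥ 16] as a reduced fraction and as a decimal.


μ = E[X] = 5, a = 16.
Markov: P[X ≥ 16] ≤ μ/a = (5)/16 = 5/16.
Numerically: ≈ 0.31250.
(Since a = 16 > μ = 5.00000, the bound 5/16 is < 1 and informative.)

P[X ≥ 16] ≤ 5/16 ≈ 0.31250.


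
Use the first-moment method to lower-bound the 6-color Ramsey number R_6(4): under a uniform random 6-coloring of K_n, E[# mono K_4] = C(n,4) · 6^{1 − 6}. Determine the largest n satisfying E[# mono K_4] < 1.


We need C(n, 4) · 6^{1 − 6} < 1, i.e. C(n, 4) < 6^{6 − 1} = 7776.
Check values of n near the boundary:
  n = 19: C(19, 4) = 3876; 3876 < 7776? YES
  n = 20: C(20, 4) = 4845; 4845 < 7776? YES
  n = 21: C(21, 4) = 5985; 5985 < 7776? YES
  n = 22: C(22, 4) = 7315; 7315 < 7776? YES
  n = 23: C(23, 4) = 8855; 8855 < 7776? NO
The largest n with C(n, 4) < 7776 is n = 22 (where E[X] = 7315/7776 ≈ 0.9407150). Hence R_6(4) > 22, i.e. R_6(4) ≥ 23.

Largest n = 22; hence R_6(4) > 22.


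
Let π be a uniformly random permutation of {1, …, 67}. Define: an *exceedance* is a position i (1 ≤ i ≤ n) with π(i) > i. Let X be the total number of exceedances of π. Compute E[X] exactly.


Write X = Σ_{i=1}^{67} X_i, where X_i = 1_{π(i) > i}.
For each fixed i, π(i) is uniform over {1, …, 67} (marginal of a uniform permutation), so P[π(i) > i] = (n − i)/n. Summing: Σ_{i=1}^{67} (n − i)/n = (0 + 1 + … + 66)/67 = 67(67 − 1)/(2·67) = (67 − 1)/2.
Hence E[X] = Σ_{i=1}^{67} (67 − i)/67 = 33 ≈ 33.000.

E[X] = 33 = 33.000.


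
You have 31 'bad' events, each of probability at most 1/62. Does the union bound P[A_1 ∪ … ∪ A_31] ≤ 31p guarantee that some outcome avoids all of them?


Union bound: P[∪_{i=1}^{31} A_i] ≤ Σ_i P[A_i] ≤ 31·p = 31·(1/62) = 1/2.
Numerically: 1/2 ≈ 0.500.
Is 1/2 < 1? YES.
Since P[∪ A_i] ≤ 1/2 < 1, the complement has P[∩ A_i^c] ≥ 1 − 1/2 = 1/2 > 0, so some outcome avoids every A_i.

31·p = 1/2 ≈ 0.500; existence CERTIFIED by the union bound.


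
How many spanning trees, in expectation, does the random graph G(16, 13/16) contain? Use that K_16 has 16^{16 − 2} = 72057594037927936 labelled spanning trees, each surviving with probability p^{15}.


K_16 has 16^{16 − 2} = 72057594037927936 labelled spanning trees.
For each such spanning tree H, let X_H = 1 if all 15 edges of H are present in G. Then P[X_H = 1] = p^{15} = (13/16)^{15} = 51185893014090757/1152921504606846976.
By linearity of expectation: E[X] = Σ_H E[X_H] = 72057594037927936 · p^{15} = 72057594037927936 · 51185893014090757/1152921504606846976 = 51185893014090757/16.
Numerically: E[X] ≈ 3.1991e+15.

E[X] = 72057594037927936 · (13/16)^{15} = 51185893014090757/16 ≈ 3.1991e+15.


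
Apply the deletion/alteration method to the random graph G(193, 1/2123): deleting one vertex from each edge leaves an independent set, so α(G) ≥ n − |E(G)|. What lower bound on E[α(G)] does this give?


E[|E(G)|] = C(193, 2)·p = 18528 · (1/2123) = 96/11.
E[α(G)] ≥ n − E[|E(G)|] = 193 − 96/11 = 2027/11.
Numerically: ≈ 184.2727.
(This is only a lower bound; the true E[α(G)] may be larger.)

E[α(G)] ≥ 2027/11 ≈ 184.2727.


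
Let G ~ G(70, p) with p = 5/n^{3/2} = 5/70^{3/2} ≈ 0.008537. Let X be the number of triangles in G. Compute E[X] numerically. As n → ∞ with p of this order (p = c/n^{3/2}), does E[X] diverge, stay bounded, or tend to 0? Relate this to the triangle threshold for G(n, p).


Number of potential triangles: C(70, 3) = 54740.
Each occurs with probability p³ ≈ (0.008537)³ ≈ 6.222556e-07.
By linearity: E[X] = C(70, 3)·p³ ≈ 54740 · 6.222556e-07 ≈ 0.0341.
Since α = 3/2 > 1, p = c/n^{3/2} = o(1/n) is below the triangle threshold p ~ 1/n. Asymptotically E[X] ~ (c³/6)·n^{3(1−α)} = (5³/6)·n^{-1.5} → 0, so by Markov's inequality G has no triangles w.h.p.

E[X] ≈ 0.0341; in regime p = Θ(1/n^{3/2}) E[X] tends to 0 (below the triangle threshold p ~ 1/n).


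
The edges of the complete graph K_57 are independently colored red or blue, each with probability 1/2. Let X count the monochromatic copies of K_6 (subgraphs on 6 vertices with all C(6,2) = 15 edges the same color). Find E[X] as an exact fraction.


Let X = Σ_S X_S over the C(57, 6) = 36288252 subsets S of size 6, where X_S = 1 if the K_6 on S is monochromatic.
For a fixed S, the K_6 on S has C(6, 2) = 15 edges. P[all 15 edges red] = (1/2)^15, and likewise for blue, so P[monochromatic] = 2·(1/2)^15 = 2^{1 − 15} = 1/16384.
By linearity: E[X] = C(57, 6) · 2^{1 − 15} = 36288252 · 1/16384 = 9072063/4096.
Numerically: E[X] ≈ 2214.859131.

E[X] = C(57,6)·2^(1−C(6,2)) = 9072063/4096 ≈ 2214.859131.


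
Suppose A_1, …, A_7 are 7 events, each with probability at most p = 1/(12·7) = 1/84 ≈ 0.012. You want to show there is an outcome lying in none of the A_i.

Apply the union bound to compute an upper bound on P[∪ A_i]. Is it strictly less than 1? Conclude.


Union bound: P[∪_{i=1}^{7} A_i] ≤ Σ_i P[A_i] ≤ 7·p = 7·(1/84) = 1/12.
Numerically: 1/12 ≈ 0.083.
Is 1/12 < 1? YES.
Since P[∪ A_i] ≤ 1/12 < 1, the complement has P[∩ A_i^c] ≥ 1 − 1/12 = 11/12 > 0, so some outcome avoids every A_i.

7·p = 1/12 ≈ 0.083; existence CERTIFIED by the union bound.


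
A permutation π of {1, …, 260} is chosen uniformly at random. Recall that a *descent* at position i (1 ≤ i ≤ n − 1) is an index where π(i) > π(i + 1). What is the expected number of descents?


Write X = Σ X_I over i = 1, …, 259, with X_I the indicator of one descent.
There are 259 indicators.
For each fixed i, the pair (π(i), π(i+1)) is a uniformly random ordered pair of distinct values from {1, …, 260}; by symmetry P[π(i) > π(i+1)] = 1/2.
By linearity: E[X] = 259 · (1/2) = (260 − 1) · (1/2) = 259/2 ≈ 129.50000.

E[X] = 259/2 = 129.50000.


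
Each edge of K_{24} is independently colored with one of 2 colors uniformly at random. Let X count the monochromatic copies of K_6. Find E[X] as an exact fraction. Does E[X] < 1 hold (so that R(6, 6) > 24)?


E[X] = C(24, 6) · 2^{1 − 15} = 134596 · 2^{−14} = 134596/16384.
As a reduced fraction: E[X] = 33649/4096 ≈ 8.2150879.
Is E[X] < 1? NO.
Since E[X] ≥ 1, the first-moment bound is inconclusive at n = 24; it does NOT by itself certify R(6, 6) > 24.

E[X] = 33649/4096 ≈ 8.2150879; E[X] ≥ 1; first-moment method inconclusive here.


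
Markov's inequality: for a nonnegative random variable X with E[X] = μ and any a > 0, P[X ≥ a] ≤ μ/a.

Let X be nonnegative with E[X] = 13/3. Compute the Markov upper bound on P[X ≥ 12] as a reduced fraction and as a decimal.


μ = E[X] = 13/3, a = 12.
Markov: P[X ≥ 12] ≤ μ/a = (13/3)/12 = 13/36.
Numerically: ≈ 0.36111.
(Since a = 12 > μ = 4.33333, the bound 13/36 is < 1 and informative.)

P[X ≥ 12] ≤ 13/36 ≈ 0.36111.


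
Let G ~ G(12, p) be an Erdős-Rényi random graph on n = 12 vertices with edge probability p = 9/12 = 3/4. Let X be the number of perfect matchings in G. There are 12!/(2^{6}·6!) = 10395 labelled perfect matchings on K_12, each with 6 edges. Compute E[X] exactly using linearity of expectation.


K_12 has 12!/(2^{6}·6!) = 10395 labelled perfect matchings.
For each such perfect matching H, let X_H = 1 if all 6 edges of H are present in G. Then P[X_H = 1] = p^{6} = (3/4)^{6} = 729/4096.
By linearity: E[X] = Σ_H E[X_H] = 10395 · p^{6} = 10395 · 729/4096 = 7577955/4096.
Numerically: E[X] ≈ 1850.1.

E[X] = 10395 · (3/4)^{6} = 7577955/4096 ≈ 1850.1.
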